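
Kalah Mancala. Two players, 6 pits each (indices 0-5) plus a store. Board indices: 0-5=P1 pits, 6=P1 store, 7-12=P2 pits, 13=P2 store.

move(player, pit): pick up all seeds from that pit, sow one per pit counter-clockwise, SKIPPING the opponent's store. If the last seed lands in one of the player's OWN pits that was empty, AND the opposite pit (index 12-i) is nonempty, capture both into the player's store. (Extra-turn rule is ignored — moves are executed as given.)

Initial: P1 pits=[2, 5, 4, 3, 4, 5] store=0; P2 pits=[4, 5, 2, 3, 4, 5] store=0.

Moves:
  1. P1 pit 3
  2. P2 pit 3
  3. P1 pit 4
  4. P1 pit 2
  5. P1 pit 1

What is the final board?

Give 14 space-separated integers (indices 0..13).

Move 1: P1 pit3 -> P1=[2,5,4,0,5,6](1) P2=[4,5,2,3,4,5](0)
Move 2: P2 pit3 -> P1=[2,5,4,0,5,6](1) P2=[4,5,2,0,5,6](1)
Move 3: P1 pit4 -> P1=[2,5,4,0,0,7](2) P2=[5,6,3,0,5,6](1)
Move 4: P1 pit2 -> P1=[2,5,0,1,1,8](3) P2=[5,6,3,0,5,6](1)
Move 5: P1 pit1 -> P1=[2,0,1,2,2,9](4) P2=[5,6,3,0,5,6](1)

Answer: 2 0 1 2 2 9 4 5 6 3 0 5 6 1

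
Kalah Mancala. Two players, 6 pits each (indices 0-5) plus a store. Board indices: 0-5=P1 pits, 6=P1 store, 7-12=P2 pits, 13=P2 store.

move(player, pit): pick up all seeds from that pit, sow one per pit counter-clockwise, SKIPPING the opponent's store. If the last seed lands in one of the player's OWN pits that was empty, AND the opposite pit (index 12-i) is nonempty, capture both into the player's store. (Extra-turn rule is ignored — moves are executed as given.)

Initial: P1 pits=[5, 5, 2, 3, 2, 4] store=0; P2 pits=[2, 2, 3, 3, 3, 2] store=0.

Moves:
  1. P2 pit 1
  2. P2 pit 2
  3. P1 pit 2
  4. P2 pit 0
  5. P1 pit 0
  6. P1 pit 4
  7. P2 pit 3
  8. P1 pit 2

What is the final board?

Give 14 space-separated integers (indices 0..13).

Move 1: P2 pit1 -> P1=[5,5,2,3,2,4](0) P2=[2,0,4,4,3,2](0)
Move 2: P2 pit2 -> P1=[5,5,2,3,2,4](0) P2=[2,0,0,5,4,3](1)
Move 3: P1 pit2 -> P1=[5,5,0,4,3,4](0) P2=[2,0,0,5,4,3](1)
Move 4: P2 pit0 -> P1=[5,5,0,0,3,4](0) P2=[0,1,0,5,4,3](6)
Move 5: P1 pit0 -> P1=[0,6,1,1,4,5](0) P2=[0,1,0,5,4,3](6)
Move 6: P1 pit4 -> P1=[0,6,1,1,0,6](1) P2=[1,2,0,5,4,3](6)
Move 7: P2 pit3 -> P1=[1,7,1,1,0,6](1) P2=[1,2,0,0,5,4](7)
Move 8: P1 pit2 -> P1=[1,7,0,2,0,6](1) P2=[1,2,0,0,5,4](7)

Answer: 1 7 0 2 0 6 1 1 2 0 0 5 4 7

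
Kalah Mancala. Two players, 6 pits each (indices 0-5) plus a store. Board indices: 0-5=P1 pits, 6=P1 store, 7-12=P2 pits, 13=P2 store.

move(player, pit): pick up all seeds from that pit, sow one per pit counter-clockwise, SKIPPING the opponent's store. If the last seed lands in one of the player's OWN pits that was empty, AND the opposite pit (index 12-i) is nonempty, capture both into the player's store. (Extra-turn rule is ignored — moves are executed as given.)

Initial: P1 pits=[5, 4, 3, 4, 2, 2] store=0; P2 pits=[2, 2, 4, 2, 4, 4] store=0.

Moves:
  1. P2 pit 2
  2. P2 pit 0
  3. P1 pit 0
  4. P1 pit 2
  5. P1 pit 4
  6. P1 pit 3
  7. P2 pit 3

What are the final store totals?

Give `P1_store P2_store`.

Move 1: P2 pit2 -> P1=[5,4,3,4,2,2](0) P2=[2,2,0,3,5,5](1)
Move 2: P2 pit0 -> P1=[5,4,3,0,2,2](0) P2=[0,3,0,3,5,5](6)
Move 3: P1 pit0 -> P1=[0,5,4,1,3,3](0) P2=[0,3,0,3,5,5](6)
Move 4: P1 pit2 -> P1=[0,5,0,2,4,4](1) P2=[0,3,0,3,5,5](6)
Move 5: P1 pit4 -> P1=[0,5,0,2,0,5](2) P2=[1,4,0,3,5,5](6)
Move 6: P1 pit3 -> P1=[0,5,0,0,1,6](2) P2=[1,4,0,3,5,5](6)
Move 7: P2 pit3 -> P1=[0,5,0,0,1,6](2) P2=[1,4,0,0,6,6](7)

Answer: 2 7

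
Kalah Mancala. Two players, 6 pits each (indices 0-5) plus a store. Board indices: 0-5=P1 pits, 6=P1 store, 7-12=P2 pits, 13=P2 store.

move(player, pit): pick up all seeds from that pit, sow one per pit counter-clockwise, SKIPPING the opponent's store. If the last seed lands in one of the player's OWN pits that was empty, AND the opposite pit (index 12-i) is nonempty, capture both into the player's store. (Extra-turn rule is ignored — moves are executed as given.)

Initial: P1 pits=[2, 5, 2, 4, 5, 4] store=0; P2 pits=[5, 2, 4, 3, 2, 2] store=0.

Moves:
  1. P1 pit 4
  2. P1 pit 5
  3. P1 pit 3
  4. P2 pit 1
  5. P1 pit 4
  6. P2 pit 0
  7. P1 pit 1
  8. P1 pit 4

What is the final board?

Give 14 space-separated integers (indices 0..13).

Answer: 3 0 3 1 0 4 4 1 1 8 6 4 4 1

Derivation:
Move 1: P1 pit4 -> P1=[2,5,2,4,0,5](1) P2=[6,3,5,3,2,2](0)
Move 2: P1 pit5 -> P1=[2,5,2,4,0,0](2) P2=[7,4,6,4,2,2](0)
Move 3: P1 pit3 -> P1=[2,5,2,0,1,1](3) P2=[8,4,6,4,2,2](0)
Move 4: P2 pit1 -> P1=[2,5,2,0,1,1](3) P2=[8,0,7,5,3,3](0)
Move 5: P1 pit4 -> P1=[2,5,2,0,0,2](3) P2=[8,0,7,5,3,3](0)
Move 6: P2 pit0 -> P1=[3,6,2,0,0,2](3) P2=[0,1,8,6,4,4](1)
Move 7: P1 pit1 -> P1=[3,0,3,1,1,3](4) P2=[1,1,8,6,4,4](1)
Move 8: P1 pit4 -> P1=[3,0,3,1,0,4](4) P2=[1,1,8,6,4,4](1)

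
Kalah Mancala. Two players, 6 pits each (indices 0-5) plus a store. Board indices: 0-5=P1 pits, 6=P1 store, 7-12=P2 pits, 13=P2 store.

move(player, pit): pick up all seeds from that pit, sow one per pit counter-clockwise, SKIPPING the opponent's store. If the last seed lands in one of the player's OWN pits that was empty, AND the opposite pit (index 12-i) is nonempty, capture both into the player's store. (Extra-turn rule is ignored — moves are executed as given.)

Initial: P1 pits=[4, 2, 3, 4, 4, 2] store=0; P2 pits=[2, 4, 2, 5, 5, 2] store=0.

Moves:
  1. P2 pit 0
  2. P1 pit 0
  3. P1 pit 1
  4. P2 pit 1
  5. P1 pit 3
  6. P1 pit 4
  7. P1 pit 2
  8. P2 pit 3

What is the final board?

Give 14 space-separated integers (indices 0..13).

Move 1: P2 pit0 -> P1=[4,2,3,4,4,2](0) P2=[0,5,3,5,5,2](0)
Move 2: P1 pit0 -> P1=[0,3,4,5,5,2](0) P2=[0,5,3,5,5,2](0)
Move 3: P1 pit1 -> P1=[0,0,5,6,6,2](0) P2=[0,5,3,5,5,2](0)
Move 4: P2 pit1 -> P1=[0,0,5,6,6,2](0) P2=[0,0,4,6,6,3](1)
Move 5: P1 pit3 -> P1=[0,0,5,0,7,3](1) P2=[1,1,5,6,6,3](1)
Move 6: P1 pit4 -> P1=[0,0,5,0,0,4](2) P2=[2,2,6,7,7,3](1)
Move 7: P1 pit2 -> P1=[0,0,0,1,1,5](3) P2=[3,2,6,7,7,3](1)
Move 8: P2 pit3 -> P1=[1,1,1,2,1,5](3) P2=[3,2,6,0,8,4](2)

Answer: 1 1 1 2 1 5 3 3 2 6 0 8 4 2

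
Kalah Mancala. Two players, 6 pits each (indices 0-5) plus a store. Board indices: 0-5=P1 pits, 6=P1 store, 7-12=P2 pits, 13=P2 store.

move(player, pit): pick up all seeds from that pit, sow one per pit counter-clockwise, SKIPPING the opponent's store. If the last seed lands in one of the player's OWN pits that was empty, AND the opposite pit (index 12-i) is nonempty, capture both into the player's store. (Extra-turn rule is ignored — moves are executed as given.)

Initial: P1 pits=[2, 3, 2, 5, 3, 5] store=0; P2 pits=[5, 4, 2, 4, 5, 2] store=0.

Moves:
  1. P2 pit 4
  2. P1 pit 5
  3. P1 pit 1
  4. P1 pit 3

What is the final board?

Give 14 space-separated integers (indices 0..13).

Answer: 3 0 4 0 5 1 9 1 6 4 5 0 3 1

Derivation:
Move 1: P2 pit4 -> P1=[3,4,3,5,3,5](0) P2=[5,4,2,4,0,3](1)
Move 2: P1 pit5 -> P1=[3,4,3,5,3,0](1) P2=[6,5,3,5,0,3](1)
Move 3: P1 pit1 -> P1=[3,0,4,6,4,0](8) P2=[0,5,3,5,0,3](1)
Move 4: P1 pit3 -> P1=[3,0,4,0,5,1](9) P2=[1,6,4,5,0,3](1)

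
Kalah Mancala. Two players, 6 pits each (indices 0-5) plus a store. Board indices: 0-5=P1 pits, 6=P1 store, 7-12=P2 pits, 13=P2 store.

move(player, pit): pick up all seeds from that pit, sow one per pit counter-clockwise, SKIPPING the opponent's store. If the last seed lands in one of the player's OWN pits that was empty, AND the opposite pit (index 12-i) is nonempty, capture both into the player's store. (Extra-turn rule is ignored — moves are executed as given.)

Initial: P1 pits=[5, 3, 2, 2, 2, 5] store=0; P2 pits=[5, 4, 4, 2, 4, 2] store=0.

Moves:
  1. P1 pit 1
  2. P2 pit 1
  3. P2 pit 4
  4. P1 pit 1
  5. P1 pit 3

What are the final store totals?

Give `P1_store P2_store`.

Answer: 1 1

Derivation:
Move 1: P1 pit1 -> P1=[5,0,3,3,3,5](0) P2=[5,4,4,2,4,2](0)
Move 2: P2 pit1 -> P1=[5,0,3,3,3,5](0) P2=[5,0,5,3,5,3](0)
Move 3: P2 pit4 -> P1=[6,1,4,3,3,5](0) P2=[5,0,5,3,0,4](1)
Move 4: P1 pit1 -> P1=[6,0,5,3,3,5](0) P2=[5,0,5,3,0,4](1)
Move 5: P1 pit3 -> P1=[6,0,5,0,4,6](1) P2=[5,0,5,3,0,4](1)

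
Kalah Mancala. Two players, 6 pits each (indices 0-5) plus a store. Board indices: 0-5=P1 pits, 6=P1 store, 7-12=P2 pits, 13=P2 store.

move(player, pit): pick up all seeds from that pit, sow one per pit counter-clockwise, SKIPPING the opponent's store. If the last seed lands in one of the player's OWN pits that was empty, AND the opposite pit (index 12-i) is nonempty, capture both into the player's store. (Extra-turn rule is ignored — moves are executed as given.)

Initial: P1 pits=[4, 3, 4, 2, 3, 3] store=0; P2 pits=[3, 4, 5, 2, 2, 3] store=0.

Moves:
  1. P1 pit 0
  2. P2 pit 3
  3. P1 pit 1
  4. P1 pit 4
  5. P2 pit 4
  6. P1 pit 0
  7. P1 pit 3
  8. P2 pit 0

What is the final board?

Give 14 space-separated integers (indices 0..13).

Move 1: P1 pit0 -> P1=[0,4,5,3,4,3](0) P2=[3,4,5,2,2,3](0)
Move 2: P2 pit3 -> P1=[0,4,5,3,4,3](0) P2=[3,4,5,0,3,4](0)
Move 3: P1 pit1 -> P1=[0,0,6,4,5,4](0) P2=[3,4,5,0,3,4](0)
Move 4: P1 pit4 -> P1=[0,0,6,4,0,5](1) P2=[4,5,6,0,3,4](0)
Move 5: P2 pit4 -> P1=[1,0,6,4,0,5](1) P2=[4,5,6,0,0,5](1)
Move 6: P1 pit0 -> P1=[0,1,6,4,0,5](1) P2=[4,5,6,0,0,5](1)
Move 7: P1 pit3 -> P1=[0,1,6,0,1,6](2) P2=[5,5,6,0,0,5](1)
Move 8: P2 pit0 -> P1=[0,1,6,0,1,6](2) P2=[0,6,7,1,1,6](1)

Answer: 0 1 6 0 1 6 2 0 6 7 1 1 6 1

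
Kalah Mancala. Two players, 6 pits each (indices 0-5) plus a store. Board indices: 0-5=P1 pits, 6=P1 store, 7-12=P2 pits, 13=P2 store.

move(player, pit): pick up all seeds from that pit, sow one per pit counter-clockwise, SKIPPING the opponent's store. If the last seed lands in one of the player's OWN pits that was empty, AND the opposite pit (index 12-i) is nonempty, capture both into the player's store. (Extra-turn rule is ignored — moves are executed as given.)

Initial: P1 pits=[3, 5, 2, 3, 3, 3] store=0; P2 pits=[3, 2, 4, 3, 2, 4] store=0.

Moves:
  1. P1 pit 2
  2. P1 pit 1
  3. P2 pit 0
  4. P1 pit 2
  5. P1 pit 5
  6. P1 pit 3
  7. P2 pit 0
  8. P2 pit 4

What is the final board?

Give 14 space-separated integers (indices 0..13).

Move 1: P1 pit2 -> P1=[3,5,0,4,4,3](0) P2=[3,2,4,3,2,4](0)
Move 2: P1 pit1 -> P1=[3,0,1,5,5,4](1) P2=[3,2,4,3,2,4](0)
Move 3: P2 pit0 -> P1=[3,0,1,5,5,4](1) P2=[0,3,5,4,2,4](0)
Move 4: P1 pit2 -> P1=[3,0,0,6,5,4](1) P2=[0,3,5,4,2,4](0)
Move 5: P1 pit5 -> P1=[3,0,0,6,5,0](2) P2=[1,4,6,4,2,4](0)
Move 6: P1 pit3 -> P1=[3,0,0,0,6,1](3) P2=[2,5,7,4,2,4](0)
Move 7: P2 pit0 -> P1=[3,0,0,0,6,1](3) P2=[0,6,8,4,2,4](0)
Move 8: P2 pit4 -> P1=[3,0,0,0,6,1](3) P2=[0,6,8,4,0,5](1)

Answer: 3 0 0 0 6 1 3 0 6 8 4 0 5 1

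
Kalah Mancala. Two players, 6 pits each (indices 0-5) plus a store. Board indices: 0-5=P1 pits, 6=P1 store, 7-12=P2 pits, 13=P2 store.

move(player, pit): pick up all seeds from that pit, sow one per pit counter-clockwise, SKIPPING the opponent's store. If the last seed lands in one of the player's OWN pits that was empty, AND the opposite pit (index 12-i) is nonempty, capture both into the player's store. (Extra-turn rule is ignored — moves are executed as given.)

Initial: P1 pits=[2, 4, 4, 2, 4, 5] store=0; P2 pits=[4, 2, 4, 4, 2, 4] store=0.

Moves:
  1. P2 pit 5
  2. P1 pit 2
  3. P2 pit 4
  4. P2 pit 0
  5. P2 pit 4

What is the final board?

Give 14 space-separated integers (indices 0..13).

Move 1: P2 pit5 -> P1=[3,5,5,2,4,5](0) P2=[4,2,4,4,2,0](1)
Move 2: P1 pit2 -> P1=[3,5,0,3,5,6](1) P2=[5,2,4,4,2,0](1)
Move 3: P2 pit4 -> P1=[3,5,0,3,5,6](1) P2=[5,2,4,4,0,1](2)
Move 4: P2 pit0 -> P1=[3,5,0,3,5,6](1) P2=[0,3,5,5,1,2](2)
Move 5: P2 pit4 -> P1=[3,5,0,3,5,6](1) P2=[0,3,5,5,0,3](2)

Answer: 3 5 0 3 5 6 1 0 3 5 5 0 3 2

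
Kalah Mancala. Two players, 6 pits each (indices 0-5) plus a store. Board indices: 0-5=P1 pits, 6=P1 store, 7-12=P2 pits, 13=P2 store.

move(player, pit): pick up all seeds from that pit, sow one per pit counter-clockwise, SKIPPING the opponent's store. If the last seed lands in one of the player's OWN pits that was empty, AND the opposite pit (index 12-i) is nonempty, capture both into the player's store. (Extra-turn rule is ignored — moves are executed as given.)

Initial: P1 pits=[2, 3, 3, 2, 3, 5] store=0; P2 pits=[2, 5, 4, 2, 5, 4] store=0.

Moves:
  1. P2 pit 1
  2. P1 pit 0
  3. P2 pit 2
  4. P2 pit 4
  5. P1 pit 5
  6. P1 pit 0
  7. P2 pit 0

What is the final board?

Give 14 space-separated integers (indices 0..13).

Move 1: P2 pit1 -> P1=[2,3,3,2,3,5](0) P2=[2,0,5,3,6,5](1)
Move 2: P1 pit0 -> P1=[0,4,4,2,3,5](0) P2=[2,0,5,3,6,5](1)
Move 3: P2 pit2 -> P1=[1,4,4,2,3,5](0) P2=[2,0,0,4,7,6](2)
Move 4: P2 pit4 -> P1=[2,5,5,3,4,5](0) P2=[2,0,0,4,0,7](3)
Move 5: P1 pit5 -> P1=[2,5,5,3,4,0](1) P2=[3,1,1,5,0,7](3)
Move 6: P1 pit0 -> P1=[0,6,6,3,4,0](1) P2=[3,1,1,5,0,7](3)
Move 7: P2 pit0 -> P1=[0,6,6,3,4,0](1) P2=[0,2,2,6,0,7](3)

Answer: 0 6 6 3 4 0 1 0 2 2 6 0 7 3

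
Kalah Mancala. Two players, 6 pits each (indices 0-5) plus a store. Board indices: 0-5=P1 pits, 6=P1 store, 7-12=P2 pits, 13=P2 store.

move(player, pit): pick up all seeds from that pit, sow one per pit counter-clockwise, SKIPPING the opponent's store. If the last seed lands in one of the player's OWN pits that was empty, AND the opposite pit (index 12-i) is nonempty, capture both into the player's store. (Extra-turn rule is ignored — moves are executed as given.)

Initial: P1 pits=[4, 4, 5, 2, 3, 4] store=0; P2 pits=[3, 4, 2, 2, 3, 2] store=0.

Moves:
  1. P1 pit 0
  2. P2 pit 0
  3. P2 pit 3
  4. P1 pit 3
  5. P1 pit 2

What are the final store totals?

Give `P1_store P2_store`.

Answer: 2 1

Derivation:
Move 1: P1 pit0 -> P1=[0,5,6,3,4,4](0) P2=[3,4,2,2,3,2](0)
Move 2: P2 pit0 -> P1=[0,5,6,3,4,4](0) P2=[0,5,3,3,3,2](0)
Move 3: P2 pit3 -> P1=[0,5,6,3,4,4](0) P2=[0,5,3,0,4,3](1)
Move 4: P1 pit3 -> P1=[0,5,6,0,5,5](1) P2=[0,5,3,0,4,3](1)
Move 5: P1 pit2 -> P1=[0,5,0,1,6,6](2) P2=[1,6,3,0,4,3](1)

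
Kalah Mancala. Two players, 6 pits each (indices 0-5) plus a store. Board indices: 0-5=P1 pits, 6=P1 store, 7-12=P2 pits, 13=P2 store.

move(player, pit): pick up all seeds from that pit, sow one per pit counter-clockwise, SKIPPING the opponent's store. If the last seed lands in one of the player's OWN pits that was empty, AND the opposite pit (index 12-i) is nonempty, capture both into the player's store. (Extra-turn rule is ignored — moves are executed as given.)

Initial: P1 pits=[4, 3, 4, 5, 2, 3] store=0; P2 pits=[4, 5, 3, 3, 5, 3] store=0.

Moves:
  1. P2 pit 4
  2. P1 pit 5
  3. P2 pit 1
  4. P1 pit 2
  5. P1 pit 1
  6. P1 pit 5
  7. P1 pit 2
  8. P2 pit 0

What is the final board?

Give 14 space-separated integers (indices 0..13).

Move 1: P2 pit4 -> P1=[5,4,5,5,2,3](0) P2=[4,5,3,3,0,4](1)
Move 2: P1 pit5 -> P1=[5,4,5,5,2,0](1) P2=[5,6,3,3,0,4](1)
Move 3: P2 pit1 -> P1=[6,4,5,5,2,0](1) P2=[5,0,4,4,1,5](2)
Move 4: P1 pit2 -> P1=[6,4,0,6,3,1](2) P2=[6,0,4,4,1,5](2)
Move 5: P1 pit1 -> P1=[6,0,1,7,4,2](2) P2=[6,0,4,4,1,5](2)
Move 6: P1 pit5 -> P1=[6,0,1,7,4,0](3) P2=[7,0,4,4,1,5](2)
Move 7: P1 pit2 -> P1=[6,0,0,8,4,0](3) P2=[7,0,4,4,1,5](2)
Move 8: P2 pit0 -> P1=[7,0,0,8,4,0](3) P2=[0,1,5,5,2,6](3)

Answer: 7 0 0 8 4 0 3 0 1 5 5 2 6 3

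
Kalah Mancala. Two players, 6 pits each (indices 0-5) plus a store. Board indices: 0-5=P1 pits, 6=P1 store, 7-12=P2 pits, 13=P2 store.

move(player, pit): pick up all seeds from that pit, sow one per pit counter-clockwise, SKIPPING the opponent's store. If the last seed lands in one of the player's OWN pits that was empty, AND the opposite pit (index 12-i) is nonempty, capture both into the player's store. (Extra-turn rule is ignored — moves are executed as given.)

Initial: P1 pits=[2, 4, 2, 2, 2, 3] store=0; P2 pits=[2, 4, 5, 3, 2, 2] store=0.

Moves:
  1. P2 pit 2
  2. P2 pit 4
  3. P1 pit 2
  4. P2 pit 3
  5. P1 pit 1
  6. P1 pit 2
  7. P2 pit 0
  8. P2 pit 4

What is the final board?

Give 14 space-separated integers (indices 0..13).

Move 1: P2 pit2 -> P1=[3,4,2,2,2,3](0) P2=[2,4,0,4,3,3](1)
Move 2: P2 pit4 -> P1=[4,4,2,2,2,3](0) P2=[2,4,0,4,0,4](2)
Move 3: P1 pit2 -> P1=[4,4,0,3,3,3](0) P2=[2,4,0,4,0,4](2)
Move 4: P2 pit3 -> P1=[5,4,0,3,3,3](0) P2=[2,4,0,0,1,5](3)
Move 5: P1 pit1 -> P1=[5,0,1,4,4,4](0) P2=[2,4,0,0,1,5](3)
Move 6: P1 pit2 -> P1=[5,0,0,5,4,4](0) P2=[2,4,0,0,1,5](3)
Move 7: P2 pit0 -> P1=[5,0,0,0,4,4](0) P2=[0,5,0,0,1,5](9)
Move 8: P2 pit4 -> P1=[5,0,0,0,4,4](0) P2=[0,5,0,0,0,6](9)

Answer: 5 0 0 0 4 4 0 0 5 0 0 0 6 9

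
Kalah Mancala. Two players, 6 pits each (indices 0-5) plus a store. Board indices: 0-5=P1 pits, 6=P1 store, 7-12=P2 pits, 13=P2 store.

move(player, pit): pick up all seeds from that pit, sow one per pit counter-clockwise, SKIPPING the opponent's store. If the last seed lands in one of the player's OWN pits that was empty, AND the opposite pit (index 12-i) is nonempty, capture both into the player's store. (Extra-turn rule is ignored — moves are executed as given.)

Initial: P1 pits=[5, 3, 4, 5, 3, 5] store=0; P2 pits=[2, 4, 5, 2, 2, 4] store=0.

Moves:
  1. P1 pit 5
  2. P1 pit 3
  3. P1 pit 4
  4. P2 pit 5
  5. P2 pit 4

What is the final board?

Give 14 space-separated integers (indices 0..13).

Move 1: P1 pit5 -> P1=[5,3,4,5,3,0](1) P2=[3,5,6,3,2,4](0)
Move 2: P1 pit3 -> P1=[5,3,4,0,4,1](2) P2=[4,6,6,3,2,4](0)
Move 3: P1 pit4 -> P1=[5,3,4,0,0,2](3) P2=[5,7,6,3,2,4](0)
Move 4: P2 pit5 -> P1=[6,4,5,0,0,2](3) P2=[5,7,6,3,2,0](1)
Move 5: P2 pit4 -> P1=[6,4,5,0,0,2](3) P2=[5,7,6,3,0,1](2)

Answer: 6 4 5 0 0 2 3 5 7 6 3 0 1 2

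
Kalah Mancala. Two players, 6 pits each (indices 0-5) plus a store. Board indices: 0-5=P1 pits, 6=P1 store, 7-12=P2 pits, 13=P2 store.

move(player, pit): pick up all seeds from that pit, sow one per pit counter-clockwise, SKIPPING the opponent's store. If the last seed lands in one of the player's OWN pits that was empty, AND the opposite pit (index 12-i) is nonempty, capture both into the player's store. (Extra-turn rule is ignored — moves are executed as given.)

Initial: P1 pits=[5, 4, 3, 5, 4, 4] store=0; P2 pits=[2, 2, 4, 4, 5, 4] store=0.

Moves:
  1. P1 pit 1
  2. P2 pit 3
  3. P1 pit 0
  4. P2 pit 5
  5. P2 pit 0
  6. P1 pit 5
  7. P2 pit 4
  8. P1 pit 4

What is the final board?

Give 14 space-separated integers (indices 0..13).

Move 1: P1 pit1 -> P1=[5,0,4,6,5,5](0) P2=[2,2,4,4,5,4](0)
Move 2: P2 pit3 -> P1=[6,0,4,6,5,5](0) P2=[2,2,4,0,6,5](1)
Move 3: P1 pit0 -> P1=[0,1,5,7,6,6](1) P2=[2,2,4,0,6,5](1)
Move 4: P2 pit5 -> P1=[1,2,6,8,6,6](1) P2=[2,2,4,0,6,0](2)
Move 5: P2 pit0 -> P1=[1,2,6,8,6,6](1) P2=[0,3,5,0,6,0](2)
Move 6: P1 pit5 -> P1=[1,2,6,8,6,0](2) P2=[1,4,6,1,7,0](2)
Move 7: P2 pit4 -> P1=[2,3,7,9,7,0](2) P2=[1,4,6,1,0,1](3)
Move 8: P1 pit4 -> P1=[2,3,7,9,0,1](3) P2=[2,5,7,2,1,1](3)

Answer: 2 3 7 9 0 1 3 2 5 7 2 1 1 3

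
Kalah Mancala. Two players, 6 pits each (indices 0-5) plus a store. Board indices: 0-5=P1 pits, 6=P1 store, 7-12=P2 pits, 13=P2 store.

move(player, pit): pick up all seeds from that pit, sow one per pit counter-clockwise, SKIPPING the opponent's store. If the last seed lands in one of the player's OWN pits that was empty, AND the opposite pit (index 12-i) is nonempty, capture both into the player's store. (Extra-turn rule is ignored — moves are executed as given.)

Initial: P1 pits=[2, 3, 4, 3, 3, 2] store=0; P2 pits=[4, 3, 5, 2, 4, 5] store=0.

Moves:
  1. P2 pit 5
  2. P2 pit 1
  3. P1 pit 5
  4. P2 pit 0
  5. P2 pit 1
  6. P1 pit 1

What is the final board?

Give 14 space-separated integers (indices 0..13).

Answer: 0 0 6 5 4 1 1 0 0 8 4 6 0 5

Derivation:
Move 1: P2 pit5 -> P1=[3,4,5,4,3,2](0) P2=[4,3,5,2,4,0](1)
Move 2: P2 pit1 -> P1=[3,4,5,4,3,2](0) P2=[4,0,6,3,5,0](1)
Move 3: P1 pit5 -> P1=[3,4,5,4,3,0](1) P2=[5,0,6,3,5,0](1)
Move 4: P2 pit0 -> P1=[0,4,5,4,3,0](1) P2=[0,1,7,4,6,0](5)
Move 5: P2 pit1 -> P1=[0,4,5,4,3,0](1) P2=[0,0,8,4,6,0](5)
Move 6: P1 pit1 -> P1=[0,0,6,5,4,1](1) P2=[0,0,8,4,6,0](5)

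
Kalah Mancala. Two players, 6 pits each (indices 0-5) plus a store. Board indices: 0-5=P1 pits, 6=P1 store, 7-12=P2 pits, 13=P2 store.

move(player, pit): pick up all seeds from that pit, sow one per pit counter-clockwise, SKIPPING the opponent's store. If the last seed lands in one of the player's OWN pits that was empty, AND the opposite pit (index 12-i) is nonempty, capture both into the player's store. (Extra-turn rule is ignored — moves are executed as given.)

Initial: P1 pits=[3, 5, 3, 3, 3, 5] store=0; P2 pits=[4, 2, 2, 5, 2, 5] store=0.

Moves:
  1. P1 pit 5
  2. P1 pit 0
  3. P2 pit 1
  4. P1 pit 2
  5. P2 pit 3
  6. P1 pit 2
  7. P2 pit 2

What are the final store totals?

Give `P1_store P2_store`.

Move 1: P1 pit5 -> P1=[3,5,3,3,3,0](1) P2=[5,3,3,6,2,5](0)
Move 2: P1 pit0 -> P1=[0,6,4,4,3,0](1) P2=[5,3,3,6,2,5](0)
Move 3: P2 pit1 -> P1=[0,6,4,4,3,0](1) P2=[5,0,4,7,3,5](0)
Move 4: P1 pit2 -> P1=[0,6,0,5,4,1](2) P2=[5,0,4,7,3,5](0)
Move 5: P2 pit3 -> P1=[1,7,1,6,4,1](2) P2=[5,0,4,0,4,6](1)
Move 6: P1 pit2 -> P1=[1,7,0,7,4,1](2) P2=[5,0,4,0,4,6](1)
Move 7: P2 pit2 -> P1=[1,7,0,7,4,1](2) P2=[5,0,0,1,5,7](2)

Answer: 2 2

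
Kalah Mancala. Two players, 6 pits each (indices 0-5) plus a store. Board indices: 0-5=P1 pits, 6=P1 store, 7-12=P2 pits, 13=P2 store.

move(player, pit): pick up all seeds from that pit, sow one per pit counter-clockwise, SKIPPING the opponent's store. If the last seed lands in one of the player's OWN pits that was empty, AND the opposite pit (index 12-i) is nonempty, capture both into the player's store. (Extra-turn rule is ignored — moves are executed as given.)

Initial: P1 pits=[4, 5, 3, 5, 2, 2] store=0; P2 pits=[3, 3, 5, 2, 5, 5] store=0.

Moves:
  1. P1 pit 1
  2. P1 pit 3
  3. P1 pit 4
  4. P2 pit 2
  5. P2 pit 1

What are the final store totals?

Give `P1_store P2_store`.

Answer: 3 2

Derivation:
Move 1: P1 pit1 -> P1=[4,0,4,6,3,3](1) P2=[3,3,5,2,5,5](0)
Move 2: P1 pit3 -> P1=[4,0,4,0,4,4](2) P2=[4,4,6,2,5,5](0)
Move 3: P1 pit4 -> P1=[4,0,4,0,0,5](3) P2=[5,5,6,2,5,5](0)
Move 4: P2 pit2 -> P1=[5,1,4,0,0,5](3) P2=[5,5,0,3,6,6](1)
Move 5: P2 pit1 -> P1=[5,1,4,0,0,5](3) P2=[5,0,1,4,7,7](2)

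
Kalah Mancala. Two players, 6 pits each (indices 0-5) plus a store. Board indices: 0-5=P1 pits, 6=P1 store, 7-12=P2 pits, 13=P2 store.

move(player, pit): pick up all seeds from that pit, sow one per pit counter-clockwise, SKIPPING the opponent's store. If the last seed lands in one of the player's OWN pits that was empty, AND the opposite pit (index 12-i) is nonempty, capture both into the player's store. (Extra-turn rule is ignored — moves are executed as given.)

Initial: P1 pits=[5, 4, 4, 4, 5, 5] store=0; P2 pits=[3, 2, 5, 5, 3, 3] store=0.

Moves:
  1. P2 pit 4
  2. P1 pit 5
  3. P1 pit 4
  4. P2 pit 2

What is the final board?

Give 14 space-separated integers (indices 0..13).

Answer: 7 5 5 4 0 1 2 5 4 0 7 1 5 2

Derivation:
Move 1: P2 pit4 -> P1=[6,4,4,4,5,5](0) P2=[3,2,5,5,0,4](1)
Move 2: P1 pit5 -> P1=[6,4,4,4,5,0](1) P2=[4,3,6,6,0,4](1)
Move 3: P1 pit4 -> P1=[6,4,4,4,0,1](2) P2=[5,4,7,6,0,4](1)
Move 4: P2 pit2 -> P1=[7,5,5,4,0,1](2) P2=[5,4,0,7,1,5](2)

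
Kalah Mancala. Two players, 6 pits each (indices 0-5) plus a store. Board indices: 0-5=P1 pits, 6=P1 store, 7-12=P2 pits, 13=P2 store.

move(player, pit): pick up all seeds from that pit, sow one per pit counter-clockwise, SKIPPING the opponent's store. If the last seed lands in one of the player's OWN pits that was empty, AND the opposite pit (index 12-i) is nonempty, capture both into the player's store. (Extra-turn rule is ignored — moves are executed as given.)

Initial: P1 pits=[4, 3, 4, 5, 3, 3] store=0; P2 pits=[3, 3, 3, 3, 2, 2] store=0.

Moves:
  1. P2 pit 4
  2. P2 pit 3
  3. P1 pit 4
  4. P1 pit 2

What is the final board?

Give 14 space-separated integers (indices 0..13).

Move 1: P2 pit4 -> P1=[4,3,4,5,3,3](0) P2=[3,3,3,3,0,3](1)
Move 2: P2 pit3 -> P1=[4,3,4,5,3,3](0) P2=[3,3,3,0,1,4](2)
Move 3: P1 pit4 -> P1=[4,3,4,5,0,4](1) P2=[4,3,3,0,1,4](2)
Move 4: P1 pit2 -> P1=[4,3,0,6,1,5](2) P2=[4,3,3,0,1,4](2)

Answer: 4 3 0 6 1 5 2 4 3 3 0 1 4 2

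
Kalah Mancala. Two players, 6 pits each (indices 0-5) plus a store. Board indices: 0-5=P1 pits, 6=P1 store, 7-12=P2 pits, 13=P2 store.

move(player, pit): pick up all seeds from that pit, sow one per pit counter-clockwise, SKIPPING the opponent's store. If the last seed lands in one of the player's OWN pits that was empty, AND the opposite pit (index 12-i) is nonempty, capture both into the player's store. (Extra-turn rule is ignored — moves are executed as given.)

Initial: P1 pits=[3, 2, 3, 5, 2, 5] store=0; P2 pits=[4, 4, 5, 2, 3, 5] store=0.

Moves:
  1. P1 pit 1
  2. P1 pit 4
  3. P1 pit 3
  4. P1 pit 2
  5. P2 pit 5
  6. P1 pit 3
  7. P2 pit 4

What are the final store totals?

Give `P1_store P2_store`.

Move 1: P1 pit1 -> P1=[3,0,4,6,2,5](0) P2=[4,4,5,2,3,5](0)
Move 2: P1 pit4 -> P1=[3,0,4,6,0,6](1) P2=[4,4,5,2,3,5](0)
Move 3: P1 pit3 -> P1=[3,0,4,0,1,7](2) P2=[5,5,6,2,3,5](0)
Move 4: P1 pit2 -> P1=[3,0,0,1,2,8](3) P2=[5,5,6,2,3,5](0)
Move 5: P2 pit5 -> P1=[4,1,1,2,2,8](3) P2=[5,5,6,2,3,0](1)
Move 6: P1 pit3 -> P1=[4,1,1,0,3,9](3) P2=[5,5,6,2,3,0](1)
Move 7: P2 pit4 -> P1=[5,1,1,0,3,9](3) P2=[5,5,6,2,0,1](2)

Answer: 3 2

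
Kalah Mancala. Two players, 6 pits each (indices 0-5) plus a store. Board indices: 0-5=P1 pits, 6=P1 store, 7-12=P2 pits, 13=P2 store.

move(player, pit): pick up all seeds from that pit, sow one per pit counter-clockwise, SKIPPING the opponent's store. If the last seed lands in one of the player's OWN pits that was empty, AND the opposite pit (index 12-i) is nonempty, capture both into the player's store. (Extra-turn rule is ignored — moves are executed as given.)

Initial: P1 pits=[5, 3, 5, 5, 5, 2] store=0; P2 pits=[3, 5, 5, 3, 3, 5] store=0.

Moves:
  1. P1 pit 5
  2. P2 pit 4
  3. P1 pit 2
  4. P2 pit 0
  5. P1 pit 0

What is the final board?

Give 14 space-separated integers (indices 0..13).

Move 1: P1 pit5 -> P1=[5,3,5,5,5,0](1) P2=[4,5,5,3,3,5](0)
Move 2: P2 pit4 -> P1=[6,3,5,5,5,0](1) P2=[4,5,5,3,0,6](1)
Move 3: P1 pit2 -> P1=[6,3,0,6,6,1](2) P2=[5,5,5,3,0,6](1)
Move 4: P2 pit0 -> P1=[6,3,0,6,6,1](2) P2=[0,6,6,4,1,7](1)
Move 5: P1 pit0 -> P1=[0,4,1,7,7,2](3) P2=[0,6,6,4,1,7](1)

Answer: 0 4 1 7 7 2 3 0 6 6 4 1 7 1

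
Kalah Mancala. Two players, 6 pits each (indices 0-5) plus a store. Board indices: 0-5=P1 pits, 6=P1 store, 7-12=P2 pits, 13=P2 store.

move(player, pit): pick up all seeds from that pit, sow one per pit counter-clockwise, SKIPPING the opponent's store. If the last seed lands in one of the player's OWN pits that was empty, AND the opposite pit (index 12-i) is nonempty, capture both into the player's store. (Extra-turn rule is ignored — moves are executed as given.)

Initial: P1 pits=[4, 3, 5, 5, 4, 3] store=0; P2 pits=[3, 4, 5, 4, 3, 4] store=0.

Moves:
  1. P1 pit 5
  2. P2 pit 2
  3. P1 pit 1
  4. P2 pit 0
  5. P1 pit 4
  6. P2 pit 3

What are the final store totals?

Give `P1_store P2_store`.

Move 1: P1 pit5 -> P1=[4,3,5,5,4,0](1) P2=[4,5,5,4,3,4](0)
Move 2: P2 pit2 -> P1=[5,3,5,5,4,0](1) P2=[4,5,0,5,4,5](1)
Move 3: P1 pit1 -> P1=[5,0,6,6,5,0](1) P2=[4,5,0,5,4,5](1)
Move 4: P2 pit0 -> P1=[5,0,6,6,5,0](1) P2=[0,6,1,6,5,5](1)
Move 5: P1 pit4 -> P1=[5,0,6,6,0,1](2) P2=[1,7,2,6,5,5](1)
Move 6: P2 pit3 -> P1=[6,1,7,6,0,1](2) P2=[1,7,2,0,6,6](2)

Answer: 2 2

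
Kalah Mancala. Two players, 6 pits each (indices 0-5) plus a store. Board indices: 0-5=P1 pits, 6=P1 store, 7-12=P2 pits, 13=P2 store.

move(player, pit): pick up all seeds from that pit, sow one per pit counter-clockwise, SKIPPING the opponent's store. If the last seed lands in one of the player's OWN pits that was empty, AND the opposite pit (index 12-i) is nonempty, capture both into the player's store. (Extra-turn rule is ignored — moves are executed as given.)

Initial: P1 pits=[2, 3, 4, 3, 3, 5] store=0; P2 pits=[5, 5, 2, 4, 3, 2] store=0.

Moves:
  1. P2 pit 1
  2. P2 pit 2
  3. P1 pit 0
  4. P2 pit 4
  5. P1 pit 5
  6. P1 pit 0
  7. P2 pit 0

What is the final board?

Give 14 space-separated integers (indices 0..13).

Move 1: P2 pit1 -> P1=[2,3,4,3,3,5](0) P2=[5,0,3,5,4,3](1)
Move 2: P2 pit2 -> P1=[2,3,4,3,3,5](0) P2=[5,0,0,6,5,4](1)
Move 3: P1 pit0 -> P1=[0,4,5,3,3,5](0) P2=[5,0,0,6,5,4](1)
Move 4: P2 pit4 -> P1=[1,5,6,3,3,5](0) P2=[5,0,0,6,0,5](2)
Move 5: P1 pit5 -> P1=[1,5,6,3,3,0](1) P2=[6,1,1,7,0,5](2)
Move 6: P1 pit0 -> P1=[0,6,6,3,3,0](1) P2=[6,1,1,7,0,5](2)
Move 7: P2 pit0 -> P1=[0,6,6,3,3,0](1) P2=[0,2,2,8,1,6](3)

Answer: 0 6 6 3 3 0 1 0 2 2 8 1 6 3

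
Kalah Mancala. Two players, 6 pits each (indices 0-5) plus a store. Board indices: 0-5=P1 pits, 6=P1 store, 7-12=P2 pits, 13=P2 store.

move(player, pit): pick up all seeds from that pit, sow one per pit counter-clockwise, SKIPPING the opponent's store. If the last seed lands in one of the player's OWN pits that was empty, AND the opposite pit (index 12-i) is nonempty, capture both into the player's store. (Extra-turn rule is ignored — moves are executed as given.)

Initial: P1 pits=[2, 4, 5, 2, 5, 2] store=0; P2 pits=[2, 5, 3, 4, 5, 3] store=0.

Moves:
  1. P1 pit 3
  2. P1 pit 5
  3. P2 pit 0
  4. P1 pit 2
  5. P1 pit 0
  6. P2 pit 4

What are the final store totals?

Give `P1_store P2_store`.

Answer: 8 1

Derivation:
Move 1: P1 pit3 -> P1=[2,4,5,0,6,3](0) P2=[2,5,3,4,5,3](0)
Move 2: P1 pit5 -> P1=[2,4,5,0,6,0](1) P2=[3,6,3,4,5,3](0)
Move 3: P2 pit0 -> P1=[2,4,5,0,6,0](1) P2=[0,7,4,5,5,3](0)
Move 4: P1 pit2 -> P1=[2,4,0,1,7,1](2) P2=[1,7,4,5,5,3](0)
Move 5: P1 pit0 -> P1=[0,5,0,1,7,1](8) P2=[1,7,4,0,5,3](0)
Move 6: P2 pit4 -> P1=[1,6,1,1,7,1](8) P2=[1,7,4,0,0,4](1)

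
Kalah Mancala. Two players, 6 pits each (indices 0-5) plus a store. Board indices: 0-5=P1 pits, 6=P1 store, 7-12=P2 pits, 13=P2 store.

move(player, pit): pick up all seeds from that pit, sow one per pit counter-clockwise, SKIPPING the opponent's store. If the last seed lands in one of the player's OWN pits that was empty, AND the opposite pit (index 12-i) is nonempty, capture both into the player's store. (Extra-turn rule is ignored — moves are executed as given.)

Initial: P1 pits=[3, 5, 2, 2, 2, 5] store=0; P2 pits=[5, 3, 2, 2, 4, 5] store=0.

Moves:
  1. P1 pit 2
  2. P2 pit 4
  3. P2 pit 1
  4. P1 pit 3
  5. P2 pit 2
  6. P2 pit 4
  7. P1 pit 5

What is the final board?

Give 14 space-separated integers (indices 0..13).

Answer: 4 0 0 0 4 0 2 6 1 1 5 1 8 8

Derivation:
Move 1: P1 pit2 -> P1=[3,5,0,3,3,5](0) P2=[5,3,2,2,4,5](0)
Move 2: P2 pit4 -> P1=[4,6,0,3,3,5](0) P2=[5,3,2,2,0,6](1)
Move 3: P2 pit1 -> P1=[4,0,0,3,3,5](0) P2=[5,0,3,3,0,6](8)
Move 4: P1 pit3 -> P1=[4,0,0,0,4,6](1) P2=[5,0,3,3,0,6](8)
Move 5: P2 pit2 -> P1=[4,0,0,0,4,6](1) P2=[5,0,0,4,1,7](8)
Move 6: P2 pit4 -> P1=[4,0,0,0,4,6](1) P2=[5,0,0,4,0,8](8)
Move 7: P1 pit5 -> P1=[4,0,0,0,4,0](2) P2=[6,1,1,5,1,8](8)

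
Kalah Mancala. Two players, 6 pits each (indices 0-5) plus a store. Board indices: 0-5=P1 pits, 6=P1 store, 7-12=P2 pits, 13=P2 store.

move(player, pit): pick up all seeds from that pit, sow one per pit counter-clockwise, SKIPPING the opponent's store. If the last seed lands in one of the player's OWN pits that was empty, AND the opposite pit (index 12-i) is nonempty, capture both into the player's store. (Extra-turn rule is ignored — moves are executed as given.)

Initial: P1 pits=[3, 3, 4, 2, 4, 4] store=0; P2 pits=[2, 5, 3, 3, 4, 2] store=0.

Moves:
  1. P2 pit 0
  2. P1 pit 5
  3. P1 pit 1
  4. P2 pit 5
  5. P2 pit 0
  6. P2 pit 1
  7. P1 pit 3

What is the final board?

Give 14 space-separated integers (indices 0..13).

Answer: 5 1 6 0 6 1 2 0 0 6 4 5 1 2

Derivation:
Move 1: P2 pit0 -> P1=[3,3,4,2,4,4](0) P2=[0,6,4,3,4,2](0)
Move 2: P1 pit5 -> P1=[3,3,4,2,4,0](1) P2=[1,7,5,3,4,2](0)
Move 3: P1 pit1 -> P1=[3,0,5,3,5,0](1) P2=[1,7,5,3,4,2](0)
Move 4: P2 pit5 -> P1=[4,0,5,3,5,0](1) P2=[1,7,5,3,4,0](1)
Move 5: P2 pit0 -> P1=[4,0,5,3,5,0](1) P2=[0,8,5,3,4,0](1)
Move 6: P2 pit1 -> P1=[5,1,6,3,5,0](1) P2=[0,0,6,4,5,1](2)
Move 7: P1 pit3 -> P1=[5,1,6,0,6,1](2) P2=[0,0,6,4,5,1](2)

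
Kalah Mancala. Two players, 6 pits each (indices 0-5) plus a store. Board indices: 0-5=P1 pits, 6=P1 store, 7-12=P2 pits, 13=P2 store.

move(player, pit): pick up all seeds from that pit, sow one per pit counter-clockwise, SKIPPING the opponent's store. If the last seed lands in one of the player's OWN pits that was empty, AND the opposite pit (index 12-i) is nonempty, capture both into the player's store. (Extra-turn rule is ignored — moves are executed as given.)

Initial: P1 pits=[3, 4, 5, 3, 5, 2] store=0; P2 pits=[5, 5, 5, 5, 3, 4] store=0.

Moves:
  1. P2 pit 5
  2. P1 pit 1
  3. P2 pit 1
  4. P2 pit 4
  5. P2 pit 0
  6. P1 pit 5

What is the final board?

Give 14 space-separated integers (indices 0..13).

Answer: 5 1 7 4 6 0 2 1 2 7 7 1 3 3

Derivation:
Move 1: P2 pit5 -> P1=[4,5,6,3,5,2](0) P2=[5,5,5,5,3,0](1)
Move 2: P1 pit1 -> P1=[4,0,7,4,6,3](1) P2=[5,5,5,5,3,0](1)
Move 3: P2 pit1 -> P1=[4,0,7,4,6,3](1) P2=[5,0,6,6,4,1](2)
Move 4: P2 pit4 -> P1=[5,1,7,4,6,3](1) P2=[5,0,6,6,0,2](3)
Move 5: P2 pit0 -> P1=[5,1,7,4,6,3](1) P2=[0,1,7,7,1,3](3)
Move 6: P1 pit5 -> P1=[5,1,7,4,6,0](2) P2=[1,2,7,7,1,3](3)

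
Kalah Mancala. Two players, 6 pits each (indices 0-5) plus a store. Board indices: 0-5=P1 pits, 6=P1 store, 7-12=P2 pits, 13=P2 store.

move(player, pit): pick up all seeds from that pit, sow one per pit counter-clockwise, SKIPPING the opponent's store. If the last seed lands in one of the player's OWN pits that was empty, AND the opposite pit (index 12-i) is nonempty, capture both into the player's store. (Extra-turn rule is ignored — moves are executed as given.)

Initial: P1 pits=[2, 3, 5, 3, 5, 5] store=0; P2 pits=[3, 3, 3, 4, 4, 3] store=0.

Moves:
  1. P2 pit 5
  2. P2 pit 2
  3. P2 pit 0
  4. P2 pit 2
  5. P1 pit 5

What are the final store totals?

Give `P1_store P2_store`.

Answer: 1 5

Derivation:
Move 1: P2 pit5 -> P1=[3,4,5,3,5,5](0) P2=[3,3,3,4,4,0](1)
Move 2: P2 pit2 -> P1=[0,4,5,3,5,5](0) P2=[3,3,0,5,5,0](5)
Move 3: P2 pit0 -> P1=[0,4,5,3,5,5](0) P2=[0,4,1,6,5,0](5)
Move 4: P2 pit2 -> P1=[0,4,5,3,5,5](0) P2=[0,4,0,7,5,0](5)
Move 5: P1 pit5 -> P1=[0,4,5,3,5,0](1) P2=[1,5,1,8,5,0](5)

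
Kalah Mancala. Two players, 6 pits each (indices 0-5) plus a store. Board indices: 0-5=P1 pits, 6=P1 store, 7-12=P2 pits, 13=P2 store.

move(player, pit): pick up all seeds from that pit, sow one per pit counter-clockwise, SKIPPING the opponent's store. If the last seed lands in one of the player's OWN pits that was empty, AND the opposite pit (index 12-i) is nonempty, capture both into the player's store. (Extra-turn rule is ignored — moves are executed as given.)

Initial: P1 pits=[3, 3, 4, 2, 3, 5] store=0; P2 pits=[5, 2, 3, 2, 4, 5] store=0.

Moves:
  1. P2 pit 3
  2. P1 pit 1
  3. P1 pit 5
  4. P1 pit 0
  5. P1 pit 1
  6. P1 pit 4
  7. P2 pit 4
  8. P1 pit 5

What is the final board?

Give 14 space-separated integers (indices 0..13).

Answer: 1 1 8 4 0 0 3 7 4 4 1 0 7 1

Derivation:
Move 1: P2 pit3 -> P1=[3,3,4,2,3,5](0) P2=[5,2,3,0,5,6](0)
Move 2: P1 pit1 -> P1=[3,0,5,3,4,5](0) P2=[5,2,3,0,5,6](0)
Move 3: P1 pit5 -> P1=[3,0,5,3,4,0](1) P2=[6,3,4,1,5,6](0)
Move 4: P1 pit0 -> P1=[0,1,6,4,4,0](1) P2=[6,3,4,1,5,6](0)
Move 5: P1 pit1 -> P1=[0,0,7,4,4,0](1) P2=[6,3,4,1,5,6](0)
Move 6: P1 pit4 -> P1=[0,0,7,4,0,1](2) P2=[7,4,4,1,5,6](0)
Move 7: P2 pit4 -> P1=[1,1,8,4,0,1](2) P2=[7,4,4,1,0,7](1)
Move 8: P1 pit5 -> P1=[1,1,8,4,0,0](3) P2=[7,4,4,1,0,7](1)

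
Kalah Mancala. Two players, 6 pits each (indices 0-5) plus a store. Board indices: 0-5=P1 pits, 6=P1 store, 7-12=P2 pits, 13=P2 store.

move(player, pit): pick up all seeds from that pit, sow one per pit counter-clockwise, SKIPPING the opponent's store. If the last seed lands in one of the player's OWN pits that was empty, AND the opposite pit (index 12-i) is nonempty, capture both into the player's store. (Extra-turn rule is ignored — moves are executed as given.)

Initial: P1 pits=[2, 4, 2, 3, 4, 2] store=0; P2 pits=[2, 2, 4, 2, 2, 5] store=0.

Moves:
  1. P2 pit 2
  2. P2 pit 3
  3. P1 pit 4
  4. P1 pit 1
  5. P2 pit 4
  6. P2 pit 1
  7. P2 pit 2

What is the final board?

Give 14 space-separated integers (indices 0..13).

Move 1: P2 pit2 -> P1=[2,4,2,3,4,2](0) P2=[2,2,0,3,3,6](1)
Move 2: P2 pit3 -> P1=[2,4,2,3,4,2](0) P2=[2,2,0,0,4,7](2)
Move 3: P1 pit4 -> P1=[2,4,2,3,0,3](1) P2=[3,3,0,0,4,7](2)
Move 4: P1 pit1 -> P1=[2,0,3,4,1,4](1) P2=[3,3,0,0,4,7](2)
Move 5: P2 pit4 -> P1=[3,1,3,4,1,4](1) P2=[3,3,0,0,0,8](3)
Move 6: P2 pit1 -> P1=[3,0,3,4,1,4](1) P2=[3,0,1,1,0,8](5)
Move 7: P2 pit2 -> P1=[3,0,3,4,1,4](1) P2=[3,0,0,2,0,8](5)

Answer: 3 0 3 4 1 4 1 3 0 0 2 0 8 5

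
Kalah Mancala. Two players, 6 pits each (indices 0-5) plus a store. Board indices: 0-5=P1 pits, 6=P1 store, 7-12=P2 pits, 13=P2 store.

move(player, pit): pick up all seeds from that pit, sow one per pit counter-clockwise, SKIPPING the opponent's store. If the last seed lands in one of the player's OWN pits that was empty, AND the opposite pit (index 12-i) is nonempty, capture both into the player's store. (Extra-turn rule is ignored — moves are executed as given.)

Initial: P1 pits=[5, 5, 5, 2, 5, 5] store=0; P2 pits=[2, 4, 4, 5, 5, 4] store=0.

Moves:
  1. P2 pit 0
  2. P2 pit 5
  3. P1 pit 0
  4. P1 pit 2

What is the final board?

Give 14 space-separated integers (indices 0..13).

Move 1: P2 pit0 -> P1=[5,5,5,2,5,5](0) P2=[0,5,5,5,5,4](0)
Move 2: P2 pit5 -> P1=[6,6,6,2,5,5](0) P2=[0,5,5,5,5,0](1)
Move 3: P1 pit0 -> P1=[0,7,7,3,6,6](1) P2=[0,5,5,5,5,0](1)
Move 4: P1 pit2 -> P1=[0,7,0,4,7,7](2) P2=[1,6,6,5,5,0](1)

Answer: 0 7 0 4 7 7 2 1 6 6 5 5 0 1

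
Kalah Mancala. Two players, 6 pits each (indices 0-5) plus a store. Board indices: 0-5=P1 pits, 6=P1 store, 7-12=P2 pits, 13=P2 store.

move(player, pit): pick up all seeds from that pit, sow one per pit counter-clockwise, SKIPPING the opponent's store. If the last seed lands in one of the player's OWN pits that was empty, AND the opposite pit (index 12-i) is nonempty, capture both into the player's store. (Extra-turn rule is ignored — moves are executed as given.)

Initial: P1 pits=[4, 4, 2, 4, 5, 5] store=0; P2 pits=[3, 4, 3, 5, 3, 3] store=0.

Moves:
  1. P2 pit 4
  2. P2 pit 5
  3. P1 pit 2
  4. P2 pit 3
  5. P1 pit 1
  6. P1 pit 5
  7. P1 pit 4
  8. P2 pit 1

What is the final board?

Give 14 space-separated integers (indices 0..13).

Answer: 8 0 1 6 0 1 3 6 0 6 3 4 3 4

Derivation:
Move 1: P2 pit4 -> P1=[5,4,2,4,5,5](0) P2=[3,4,3,5,0,4](1)
Move 2: P2 pit5 -> P1=[6,5,3,4,5,5](0) P2=[3,4,3,5,0,0](2)
Move 3: P1 pit2 -> P1=[6,5,0,5,6,6](0) P2=[3,4,3,5,0,0](2)
Move 4: P2 pit3 -> P1=[7,6,0,5,6,6](0) P2=[3,4,3,0,1,1](3)
Move 5: P1 pit1 -> P1=[7,0,1,6,7,7](1) P2=[4,4,3,0,1,1](3)
Move 6: P1 pit5 -> P1=[7,0,1,6,7,0](2) P2=[5,5,4,1,2,2](3)
Move 7: P1 pit4 -> P1=[7,0,1,6,0,1](3) P2=[6,6,5,2,3,2](3)
Move 8: P2 pit1 -> P1=[8,0,1,6,0,1](3) P2=[6,0,6,3,4,3](4)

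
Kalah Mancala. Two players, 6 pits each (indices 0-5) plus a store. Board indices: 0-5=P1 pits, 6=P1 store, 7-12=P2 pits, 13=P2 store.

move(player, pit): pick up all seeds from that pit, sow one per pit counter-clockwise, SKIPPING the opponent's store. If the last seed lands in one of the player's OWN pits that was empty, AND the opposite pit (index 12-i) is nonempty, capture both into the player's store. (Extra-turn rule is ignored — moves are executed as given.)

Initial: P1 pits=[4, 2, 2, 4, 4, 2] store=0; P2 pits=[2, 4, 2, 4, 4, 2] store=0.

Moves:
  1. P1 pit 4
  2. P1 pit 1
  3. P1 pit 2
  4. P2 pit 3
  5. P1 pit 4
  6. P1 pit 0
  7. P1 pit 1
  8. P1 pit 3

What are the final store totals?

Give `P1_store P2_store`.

Answer: 2 1

Derivation:
Move 1: P1 pit4 -> P1=[4,2,2,4,0,3](1) P2=[3,5,2,4,4,2](0)
Move 2: P1 pit1 -> P1=[4,0,3,5,0,3](1) P2=[3,5,2,4,4,2](0)
Move 3: P1 pit2 -> P1=[4,0,0,6,1,4](1) P2=[3,5,2,4,4,2](0)
Move 4: P2 pit3 -> P1=[5,0,0,6,1,4](1) P2=[3,5,2,0,5,3](1)
Move 5: P1 pit4 -> P1=[5,0,0,6,0,5](1) P2=[3,5,2,0,5,3](1)
Move 6: P1 pit0 -> P1=[0,1,1,7,1,6](1) P2=[3,5,2,0,5,3](1)
Move 7: P1 pit1 -> P1=[0,0,2,7,1,6](1) P2=[3,5,2,0,5,3](1)
Move 8: P1 pit3 -> P1=[0,0,2,0,2,7](2) P2=[4,6,3,1,5,3](1)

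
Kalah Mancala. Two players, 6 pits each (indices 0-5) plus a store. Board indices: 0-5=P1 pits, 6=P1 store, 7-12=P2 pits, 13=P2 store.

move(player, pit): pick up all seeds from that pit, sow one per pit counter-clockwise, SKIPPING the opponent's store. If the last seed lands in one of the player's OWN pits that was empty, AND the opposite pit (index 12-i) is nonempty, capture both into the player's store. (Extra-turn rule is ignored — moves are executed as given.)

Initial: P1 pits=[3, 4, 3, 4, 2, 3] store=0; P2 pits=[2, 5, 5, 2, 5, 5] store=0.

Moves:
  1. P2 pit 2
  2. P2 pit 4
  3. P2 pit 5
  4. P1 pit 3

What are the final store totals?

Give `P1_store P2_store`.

Answer: 1 3

Derivation:
Move 1: P2 pit2 -> P1=[4,4,3,4,2,3](0) P2=[2,5,0,3,6,6](1)
Move 2: P2 pit4 -> P1=[5,5,4,5,2,3](0) P2=[2,5,0,3,0,7](2)
Move 3: P2 pit5 -> P1=[6,6,5,6,3,4](0) P2=[2,5,0,3,0,0](3)
Move 4: P1 pit3 -> P1=[6,6,5,0,4,5](1) P2=[3,6,1,3,0,0](3)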